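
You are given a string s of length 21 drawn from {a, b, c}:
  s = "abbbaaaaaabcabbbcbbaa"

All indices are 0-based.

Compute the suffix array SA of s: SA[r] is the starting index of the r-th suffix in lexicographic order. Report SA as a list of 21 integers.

sorted suffixes:
  #0 SA[0]=20  'a'
  #1 SA[1]=19  'aa'
  #2 SA[2]=4  'aaaaaabcabbbcbbaa'
  #3 SA[3]=5  'aaaaabcabbbcbbaa'
  #4 SA[4]=6  'aaaabcabbbcbbaa'
  #5 SA[5]=7  'aaabcabbbcbbaa'
  #6 SA[6]=8  'aabcabbbcbbaa'
  #7 SA[7]=0  'abbbaaaaaabcabbbcbbaa'
  #8 SA[8]=12  'abbbcbbaa'
  #9 SA[9]=9  'abcabbbcbbaa'
  #10 SA[10]=18  'baa'
  #11 SA[11]=3  'baaaaaabcabbbcbbaa'
  #12 SA[12]=17  'bbaa'
  #13 SA[13]=2  'bbaaaaaabcabbbcbbaa'
  #14 SA[14]=1  'bbbaaaaaabcabbbcbbaa'
  #15 SA[15]=13  'bbbcbbaa'
  #16 SA[16]=14  'bbcbbaa'
  #17 SA[17]=10  'bcabbbcbbaa'
  #18 SA[18]=15  'bcbbaa'
  #19 SA[19]=11  'cabbbcbbaa'
  #20 SA[20]=16  'cbbaa'

[20, 19, 4, 5, 6, 7, 8, 0, 12, 9, 18, 3, 17, 2, 1, 13, 14, 10, 15, 11, 16]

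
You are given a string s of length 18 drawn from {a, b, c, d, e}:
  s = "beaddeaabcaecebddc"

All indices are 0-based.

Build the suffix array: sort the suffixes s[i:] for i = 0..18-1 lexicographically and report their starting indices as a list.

[6, 7, 2, 10, 8, 14, 0, 17, 9, 12, 16, 15, 3, 4, 5, 1, 13, 11]

sorted suffixes:
  #0 SA[0]=6  'aabcaecebddc'
  #1 SA[1]=7  'abcaecebddc'
  #2 SA[2]=2  'addeaabcaecebddc'
  #3 SA[3]=10  'aecebddc'
  #4 SA[4]=8  'bcaecebddc'
  #5 SA[5]=14  'bddc'
  #6 SA[6]=0  'beaddeaabcaecebddc'
  #7 SA[7]=17  'c'
  #8 SA[8]=9  'caecebddc'
  #9 SA[9]=12  'cebddc'
  #10 SA[10]=16  'dc'
  #11 SA[11]=15  'ddc'
  #12 SA[12]=3  'ddeaabcaecebddc'
  #13 SA[13]=4  'deaabcaecebddc'
  #14 SA[14]=5  'eaabcaecebddc'
  #15 SA[15]=1  'eaddeaabcaecebddc'
  #16 SA[16]=13  'ebddc'
  #17 SA[17]=11  'ecebddc'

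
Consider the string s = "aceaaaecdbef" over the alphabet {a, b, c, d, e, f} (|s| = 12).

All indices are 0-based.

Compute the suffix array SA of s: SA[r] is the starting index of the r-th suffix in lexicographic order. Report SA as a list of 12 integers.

[3, 4, 0, 5, 9, 7, 1, 8, 2, 6, 10, 11]

rank | idx | suffix
   0 |   3 | aaaecdbef
   1 |   4 | aaecdbef
   2 |   0 | aceaaaecdbef
   3 |   5 | aecdbef
   4 |   9 | bef
   5 |   7 | cdbef
   6 |   1 | ceaaaecdbef
   7 |   8 | dbef
   8 |   2 | eaaaecdbef
   9 |   6 | ecdbef
  10 |  10 | ef
  11 |  11 | f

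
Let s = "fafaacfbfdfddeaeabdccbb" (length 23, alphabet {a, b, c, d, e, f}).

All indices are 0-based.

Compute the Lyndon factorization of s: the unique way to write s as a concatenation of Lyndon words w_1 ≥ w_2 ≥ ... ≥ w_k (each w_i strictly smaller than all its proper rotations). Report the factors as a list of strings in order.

emit factor 1: 'f' (i=0, period=1)
emit factor 2: 'af' (i=1, period=2)
emit factor 3: 'aacfbfdfddeaeabdccbb' (i=3, period=20)

["f", "af", "aacfbfdfddeaeabdccbb"]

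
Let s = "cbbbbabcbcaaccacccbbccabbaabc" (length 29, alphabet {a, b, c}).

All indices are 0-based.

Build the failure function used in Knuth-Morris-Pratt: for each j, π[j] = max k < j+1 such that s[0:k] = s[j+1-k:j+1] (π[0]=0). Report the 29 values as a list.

[0, 0, 0, 0, 0, 0, 0, 1, 2, 1, 0, 0, 1, 1, 0, 1, 1, 1, 2, 3, 1, 1, 0, 0, 0, 0, 0, 0, 1]

π[0] = 0
j=1 s[j]='b': π[1]=0 (border '')
j=2 s[j]='b': π[2]=0 (border '')
j=3 s[j]='b': π[3]=0 (border '')
j=4 s[j]='b': π[4]=0 (border '')
j=5 s[j]='a': π[5]=0 (border '')
j=6 s[j]='b': π[6]=0 (border '')
j=7 s[j]='c': π[7]=1 (border 'c')
j=8 s[j]='b': π[8]=2 (border 'cb')
j=9 s[j]='c': k: 2→0; π[9]=1 (border 'c')
j=10 s[j]='a': k: 1→0; π[10]=0 (border '')
j=11 s[j]='a': π[11]=0 (border '')
j=12 s[j]='c': π[12]=1 (border 'c')
j=13 s[j]='c': k: 1→0; π[13]=1 (border 'c')
j=14 s[j]='a': k: 1→0; π[14]=0 (border '')
j=15 s[j]='c': π[15]=1 (border 'c')
j=16 s[j]='c': k: 1→0; π[16]=1 (border 'c')
j=17 s[j]='c': k: 1→0; π[17]=1 (border 'c')
j=18 s[j]='b': π[18]=2 (border 'cb')
j=19 s[j]='b': π[19]=3 (border 'cbb')
j=20 s[j]='c': k: 3→0; π[20]=1 (border 'c')
j=21 s[j]='c': k: 1→0; π[21]=1 (border 'c')
j=22 s[j]='a': k: 1→0; π[22]=0 (border '')
j=23 s[j]='b': π[23]=0 (border '')
j=24 s[j]='b': π[24]=0 (border '')
j=25 s[j]='a': π[25]=0 (border '')
j=26 s[j]='a': π[26]=0 (border '')
j=27 s[j]='b': π[27]=0 (border '')
j=28 s[j]='c': π[28]=1 (border 'c')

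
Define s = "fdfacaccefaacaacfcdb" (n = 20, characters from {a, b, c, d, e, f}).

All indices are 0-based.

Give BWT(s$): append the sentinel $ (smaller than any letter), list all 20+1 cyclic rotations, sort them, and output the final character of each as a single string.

bfcafcadaaafcacfcedc$

rank  rotation               last
    0  $fdfacaccefaacaacfcdb  b
    1  aacaacfcdb$fdfacaccef  f
    2  aacfcdb$fdfacaccefaac  c
    3  acaacfcdb$fdfacaccefa  a
    4  acaccefaacaacfcdb$fdf  f
    5  accefaacaacfcdb$fdfac  c
    6  acfcdb$fdfacaccefaaca  a
    7  b$fdfacaccefaacaacfcd  d
    8  caacfcdb$fdfacaccefaa  a
    9  caccefaacaacfcdb$fdfa  a
   10  ccefaacaacfcdb$fdfaca  a
   11  cdb$fdfacaccefaacaacf  f
   12  cefaacaacfcdb$fdfacac  c
   13  cfcdb$fdfacaccefaacaa  a
   14  db$fdfacaccefaacaacfc  c
   15  dfacaccefaacaacfcdb$f  f
   16  efaacaacfcdb$fdfacacc  c
   17  faacaacfcdb$fdfacacce  e
   18  facaccefaacaacfcdb$fd  d
   19  fcdb$fdfacaccefaacaac  c
   20  fdfacaccefaacaacfcdb$  $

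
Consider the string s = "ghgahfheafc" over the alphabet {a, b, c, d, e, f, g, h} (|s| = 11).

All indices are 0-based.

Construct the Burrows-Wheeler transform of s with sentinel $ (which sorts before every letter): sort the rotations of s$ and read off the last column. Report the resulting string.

cegfhahh$fag

rank  rotation      last
    0  $ghgahfheafc  c
    1  afc$ghgahfhe  e
    2  ahfheafc$ghg  g
    3  c$ghgahfheaf  f
    4  eafc$ghgahfh  h
    5  fc$ghgahfhea  a
    6  fheafc$ghgah  h
    7  gahfheafc$gh  h
    8  ghgahfheafc$  $
    9  heafc$ghgahf  f
   10  hfheafc$ghga  a
   11  hgahfheafc$g  g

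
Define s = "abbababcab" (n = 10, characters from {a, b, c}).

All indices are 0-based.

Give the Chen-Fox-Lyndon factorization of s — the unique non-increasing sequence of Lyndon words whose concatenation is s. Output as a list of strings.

["abb", "ababc", "ab"]

emit factor 1: 'abb' (i=0, period=3)
emit factor 2: 'ababc' (i=3, period=5)
emit factor 3: 'ab' (i=8, period=2)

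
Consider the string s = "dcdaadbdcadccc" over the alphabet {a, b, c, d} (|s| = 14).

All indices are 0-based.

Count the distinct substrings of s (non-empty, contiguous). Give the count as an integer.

91

sorted suffixes:
  #0 SA[0]=3  'aadbdcadccc'
  #1 SA[1]=4  'adbdcadccc'
  #2 SA[2]=9  'adccc'
  #3 SA[3]=6  'bdcadccc'
  #4 SA[4]=13  'c'
  #5 SA[5]=8  'cadccc'
  #6 SA[6]=12  'cc'
  #7 SA[7]=11  'ccc'
  #8 SA[8]=1  'cdaadbdcadccc'
  #9 SA[9]=2  'daadbdcadccc'
  #10 SA[10]=5  'dbdcadccc'
  #11 SA[11]=7  'dcadccc'
  #12 SA[12]=10  'dccc'
  #13 SA[13]=0  'dcdaadbdcadccc'

SA = [3, 4, 9, 6, 13, 8, 12, 11, 1, 2, 5, 7, 10, 0]
rank  pair      lcp
   1  s[3:],s[4:]  1  'a'
   2  s[4:],s[9:]  2  'ad'
   3  s[9:],s[6:]  0  ''
   4  s[6:],s[13:]  0  ''
   5  s[13:],s[8:]  1  'c'
   6  s[8:],s[12:]  1  'c'
   7  s[12:],s[11:]  2  'cc'
   8  s[11:],s[1:]  1  'c'
   9  s[1:],s[2:]  0  ''
  10  s[2:],s[5:]  1  'd'
  11  s[5:],s[7:]  1  'd'
  12  s[7:],s[10:]  2  'dc'
  13  s[10:],s[0:]  2  'dc'

n(n+1)/2 = 14·15/2 = 105
Σ LCP = 0 + 1 + 2 + 0 + 0 + 1 + 1 + 2 + 1 + 0 + 1 + 1 + 2 + 2 = 14
distinct = 105 − 14 = 91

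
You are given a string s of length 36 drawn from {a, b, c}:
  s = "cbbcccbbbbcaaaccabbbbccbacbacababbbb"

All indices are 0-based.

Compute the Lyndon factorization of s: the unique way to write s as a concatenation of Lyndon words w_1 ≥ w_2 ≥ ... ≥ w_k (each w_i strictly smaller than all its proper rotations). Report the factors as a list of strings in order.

["c", "bbccc", "bbbbc", "aaaccabbbbccbacbacababbbb"]

emit factor 1: 'c' (i=0, period=1)
emit factor 2: 'bbccc' (i=1, period=5)
emit factor 3: 'bbbbc' (i=6, period=5)
emit factor 4: 'aaaccabbbbccbacbacababbbb' (i=11, period=25)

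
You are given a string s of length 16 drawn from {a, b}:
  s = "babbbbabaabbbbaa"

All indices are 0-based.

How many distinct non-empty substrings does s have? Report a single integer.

98

rank→(start, suffix):
  0 → (15, 'a')
  1 → (14, 'aa')
  2 → (8, 'aabbbbaa')
  3 → (6, 'abaabbbbaa')
  4 → (9, 'abbbbaa')
  5 → (1, 'abbbbabaabbbbaa')
  6 → (13, 'baa')
  7 → (7, 'baabbbbaa')
  8 → (5, 'babaabbbbaa')
  9 → (0, 'babbbbabaabbbbaa')
  10 → (12, 'bbaa')
  11 → (4, 'bbabaabbbbaa')
  12 → (11, 'bbbaa')
  13 → (3, 'bbbabaabbbbaa')
  14 → (10, 'bbbbaa')
  15 → (2, 'bbbbabaabbbbaa')

SA = [15, 14, 8, 6, 9, 1, 13, 7, 5, 0, 12, 4, 11, 3, 10, 2]
rank  pair      lcp
   1  s[15:],s[14:]  1  'a'
   2  s[14:],s[8:]  2  'aa'
   3  s[8:],s[6:]  1  'a'
   4  s[6:],s[9:]  2  'ab'
   5  s[9:],s[1:]  6  'abbbba'
   6  s[1:],s[13:]  0  ''
   7  s[13:],s[7:]  3  'baa'
   8  s[7:],s[5:]  2  'ba'
   9  s[5:],s[0:]  3  'bab'
  10  s[0:],s[12:]  1  'b'
  11  s[12:],s[4:]  3  'bba'
  12  s[4:],s[11:]  2  'bb'
  13  s[11:],s[3:]  4  'bbba'
  14  s[3:],s[10:]  3  'bbb'
  15  s[10:],s[2:]  5  'bbbba'

n(n+1)/2 = 16·17/2 = 136
Σ LCP = 0 + 1 + 2 + 1 + 2 + 6 + 0 + 3 + 2 + 3 + 1 + 3 + 2 + 4 + 3 + 5 = 38
distinct = 136 − 38 = 98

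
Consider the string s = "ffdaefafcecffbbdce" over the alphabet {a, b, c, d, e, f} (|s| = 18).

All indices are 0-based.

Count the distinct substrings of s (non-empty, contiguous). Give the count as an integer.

157

sorted suffixes:
  #0 SA[0]=3  'aefafcecffbbdce'
  #1 SA[1]=6  'afcecffbbdce'
  #2 SA[2]=13  'bbdce'
  #3 SA[3]=14  'bdce'
  #4 SA[4]=16  'ce'
  #5 SA[5]=8  'cecffbbdce'
  #6 SA[6]=10  'cffbbdce'
  #7 SA[7]=2  'daefafcecffbbdce'
  #8 SA[8]=15  'dce'
  #9 SA[9]=17  'e'
  #10 SA[10]=9  'ecffbbdce'
  #11 SA[11]=4  'efafcecffbbdce'
  #12 SA[12]=5  'fafcecffbbdce'
  #13 SA[13]=12  'fbbdce'
  #14 SA[14]=7  'fcecffbbdce'
  #15 SA[15]=1  'fdaefafcecffbbdce'
  #16 SA[16]=11  'ffbbdce'
  #17 SA[17]=0  'ffdaefafcecffbbdce'

SA = [3, 6, 13, 14, 16, 8, 10, 2, 15, 17, 9, 4, 5, 12, 7, 1, 11, 0]
[i] adj suffixes → lcp
  [1] 3/6 → 1 ('a')
  [2] 6/13 → 0 ('')
  [3] 13/14 → 1 ('b')
  [4] 14/16 → 0 ('')
  [5] 16/8 → 2 ('ce')
  [6] 8/10 → 1 ('c')
  [7] 10/2 → 0 ('')
  [8] 2/15 → 1 ('d')
  [9] 15/17 → 0 ('')
  [10] 17/9 → 1 ('e')
  [11] 9/4 → 1 ('e')
  [12] 4/5 → 0 ('')
  [13] 5/12 → 1 ('f')
  [14] 12/7 → 1 ('f')
  [15] 7/1 → 1 ('f')
  [16] 1/11 → 1 ('f')
  [17] 11/0 → 2 ('ff')

n(n+1)/2 = 18·19/2 = 171
Σ LCP = 0 + 1 + 0 + 1 + 0 + 2 + 1 + 0 + 1 + 0 + 1 + 1 + 0 + 1 + 1 + 1 + 1 + 2 = 14
distinct = 171 − 14 = 157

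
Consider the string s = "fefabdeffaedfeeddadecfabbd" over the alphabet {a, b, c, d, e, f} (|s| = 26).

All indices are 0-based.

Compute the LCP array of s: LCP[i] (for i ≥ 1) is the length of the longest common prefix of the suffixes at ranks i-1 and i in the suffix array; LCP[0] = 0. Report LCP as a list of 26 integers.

[0, 2, 1, 1, 0, 1, 2, 0, 0, 1, 1, 1, 2, 1, 0, 1, 2, 1, 1, 2, 0, 3, 2, 1, 2, 1]

rank→(start, suffix):
  0 → (22, 'abbd')
  1 → (3, 'abdeffaedfeeddadecfabbd')
  2 → (17, 'adecfabbd')
  3 → (9, 'aedfeeddadecfabbd')
  4 → (23, 'bbd')
  5 → (24, 'bd')
  6 → (4, 'bdeffaedfeeddadecfabbd')
  7 → (20, 'cfabbd')
  8 → (25, 'd')
  9 → (16, 'dadecfabbd')
  10 → (15, 'ddadecfabbd')
  11 → (18, 'decfabbd')
  12 → (5, 'deffaedfeeddadecfabbd')
  13 → (11, 'dfeeddadecfabbd')
  14 → (19, 'ecfabbd')
  15 → (14, 'eddadecfabbd')
  16 → (10, 'edfeeddadecfabbd')
  17 → (13, 'eeddadecfabbd')
  18 → (1, 'efabdeffaedfeeddadecfabbd')
  19 → (6, 'effaedfeeddadecfabbd')
  20 → (21, 'fabbd')
  21 → (2, 'fabdeffaedfeeddadecfabbd')
  22 → (8, 'faedfeeddadecfabbd')
  23 → (12, 'feeddadecfabbd')
  24 → (0, 'fefabdeffaedfeeddadecfabbd')
  25 → (7, 'ffaedfeeddadecfabbd')

SA = [22, 3, 17, 9, 23, 24, 4, 20, 25, 16, 15, 18, 5, 11, 19, 14, 10, 13, 1, 6, 21, 2, 8, 12, 0, 7]
rank  pair      lcp
   1  s[22:],s[3:]  2  'ab'
   2  s[3:],s[17:]  1  'a'
   3  s[17:],s[9:]  1  'a'
   4  s[9:],s[23:]  0  ''
   5  s[23:],s[24:]  1  'b'
   6  s[24:],s[4:]  2  'bd'
   7  s[4:],s[20:]  0  ''
   8  s[20:],s[25:]  0  ''
   9  s[25:],s[16:]  1  'd'
  10  s[16:],s[15:]  1  'd'
  11  s[15:],s[18:]  1  'd'
  12  s[18:],s[5:]  2  'de'
  13  s[5:],s[11:]  1  'd'
  14  s[11:],s[19:]  0  ''
  15  s[19:],s[14:]  1  'e'
  16  s[14:],s[10:]  2  'ed'
  17  s[10:],s[13:]  1  'e'
  18  s[13:],s[1:]  1  'e'
  19  s[1:],s[6:]  2  'ef'
  20  s[6:],s[21:]  0  ''
  21  s[21:],s[2:]  3  'fab'
  22  s[2:],s[8:]  2  'fa'
  23  s[8:],s[12:]  1  'f'
  24  s[12:],s[0:]  2  'fe'
  25  s[0:],s[7:]  1  'f'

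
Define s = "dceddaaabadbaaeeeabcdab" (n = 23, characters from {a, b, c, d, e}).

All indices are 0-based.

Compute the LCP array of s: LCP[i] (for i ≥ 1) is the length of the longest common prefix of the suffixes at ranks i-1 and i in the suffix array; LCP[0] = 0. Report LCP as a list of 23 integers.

rank→(start, suffix):
  0 → (5, 'aaabadbaaeeeabcdab')
  1 → (6, 'aabadbaaeeeabcdab')
  2 → (12, 'aaeeeabcdab')
  3 → (21, 'ab')
  4 → (7, 'abadbaaeeeabcdab')
  5 → (17, 'abcdab')
  6 → (9, 'adbaaeeeabcdab')
  7 → (13, 'aeeeabcdab')
  8 → (22, 'b')
  9 → (11, 'baaeeeabcdab')
  10 → (8, 'badbaaeeeabcdab')
  11 → (18, 'bcdab')
  12 → (19, 'cdab')
  13 → (1, 'ceddaaabadbaaeeeabcdab')
  14 → (4, 'daaabadbaaeeeabcdab')
  15 → (20, 'dab')
  16 → (10, 'dbaaeeeabcdab')
  17 → (0, 'dceddaaabadbaaeeeabcdab')
  18 → (3, 'ddaaabadbaaeeeabcdab')
  19 → (16, 'eabcdab')
  20 → (2, 'eddaaabadbaaeeeabcdab')
  21 → (15, 'eeabcdab')
  22 → (14, 'eeeabcdab')

SA = [5, 6, 12, 21, 7, 17, 9, 13, 22, 11, 8, 18, 19, 1, 4, 20, 10, 0, 3, 16, 2, 15, 14]
i: (SA[i-1],SA[i]) lcp shared
  1: (5,6) 2 'aa'
  2: (6,12) 2 'aa'
  3: (12,21) 1 'a'
  4: (21,7) 2 'ab'
  5: (7,17) 2 'ab'
  6: (17,9) 1 'a'
  7: (9,13) 1 'a'
  8: (13,22) 0 ''
  9: (22,11) 1 'b'
  10: (11,8) 2 'ba'
  11: (8,18) 1 'b'
  12: (18,19) 0 ''
  13: (19,1) 1 'c'
  14: (1,4) 0 ''
  15: (4,20) 2 'da'
  16: (20,10) 1 'd'
  17: (10,0) 1 'd'
  18: (0,3) 1 'd'
  19: (3,16) 0 ''
  20: (16,2) 1 'e'
  21: (2,15) 1 'e'
  22: (15,14) 2 'ee'

[0, 2, 2, 1, 2, 2, 1, 1, 0, 1, 2, 1, 0, 1, 0, 2, 1, 1, 1, 0, 1, 1, 2]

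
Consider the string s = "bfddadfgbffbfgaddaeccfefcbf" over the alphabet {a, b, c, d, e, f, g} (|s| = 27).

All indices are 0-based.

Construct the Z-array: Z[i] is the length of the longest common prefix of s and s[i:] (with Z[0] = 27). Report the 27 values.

Z[0]=27
i=1: fresh scan; Z[1]=0
i=2: fresh scan; Z[2]=0
i=3: fresh scan; Z[3]=0
i=4: fresh scan; Z[4]=0
i=5: fresh scan; Z[5]=0
i=6: fresh scan; Z[6]=0
i=7: fresh scan; Z[7]=0
i=8: fresh scan; Z[8]=2 extend→box=[8,10)
i=9: min(r-i=1, Z[1]=0)=0; Z[9]=0
i=10: fresh scan; Z[10]=0
i=11: fresh scan; Z[11]=2 extend→box=[11,13)
i=12: min(r-i=1, Z[1]=0)=0; Z[12]=0
i=13: fresh scan; Z[13]=0
i=14: fresh scan; Z[14]=0
i=15: fresh scan; Z[15]=0
i=16: fresh scan; Z[16]=0
i=17: fresh scan; Z[17]=0
i=18: fresh scan; Z[18]=0
i=19: fresh scan; Z[19]=0
i=20: fresh scan; Z[20]=0
i=21: fresh scan; Z[21]=0
i=22: fresh scan; Z[22]=0
i=23: fresh scan; Z[23]=0
i=24: fresh scan; Z[24]=0
i=25: fresh scan; Z[25]=2 extend→box=[25,27)
i=26: min(r-i=1, Z[1]=0)=0; Z[26]=0

[27, 0, 0, 0, 0, 0, 0, 0, 2, 0, 0, 2, 0, 0, 0, 0, 0, 0, 0, 0, 0, 0, 0, 0, 0, 2, 0]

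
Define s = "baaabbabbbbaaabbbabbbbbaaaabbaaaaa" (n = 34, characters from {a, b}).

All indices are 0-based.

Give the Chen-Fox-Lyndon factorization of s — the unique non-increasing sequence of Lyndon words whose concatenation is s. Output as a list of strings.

["b", "aaabbabbbbaaabbbabbbbb", "aaaabb", "a", "a", "a", "a", "a"]

emit factor 1: 'b' (i=0, period=1)
emit factor 2: 'aaabbabbbbaaabbbabbbbb' (i=1, period=22)
emit factor 3: 'aaaabb' (i=23, period=6)
emit factor 4: 'a' (i=29, period=1)
emit factor 5: 'a' (i=30, period=1)
emit factor 6: 'a' (i=31, period=1)
emit factor 7: 'a' (i=32, period=1)
emit factor 8: 'a' (i=33, period=1)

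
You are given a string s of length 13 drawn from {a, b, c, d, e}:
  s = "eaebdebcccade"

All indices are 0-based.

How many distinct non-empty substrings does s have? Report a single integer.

sorted suffixes:
  #0 SA[0]=10  'ade'
  #1 SA[1]=1  'aebdebcccade'
  #2 SA[2]=6  'bcccade'
  #3 SA[3]=3  'bdebcccade'
  #4 SA[4]=9  'cade'
  #5 SA[5]=8  'ccade'
  #6 SA[6]=7  'cccade'
  #7 SA[7]=11  'de'
  #8 SA[8]=4  'debcccade'
  #9 SA[9]=12  'e'
  #10 SA[10]=0  'eaebdebcccade'
  #11 SA[11]=5  'ebcccade'
  #12 SA[12]=2  'ebdebcccade'

SA = [10, 1, 6, 3, 9, 8, 7, 11, 4, 12, 0, 5, 2]
rank  pair      lcp
   1  s[10:],s[1:]  1  'a'
   2  s[1:],s[6:]  0  ''
   3  s[6:],s[3:]  1  'b'
   4  s[3:],s[9:]  0  ''
   5  s[9:],s[8:]  1  'c'
   6  s[8:],s[7:]  2  'cc'
   7  s[7:],s[11:]  0  ''
   8  s[11:],s[4:]  2  'de'
   9  s[4:],s[12:]  0  ''
  10  s[12:],s[0:]  1  'e'
  11  s[0:],s[5:]  1  'e'
  12  s[5:],s[2:]  2  'eb'

n(n+1)/2 = 13·14/2 = 91
Σ LCP = 0 + 1 + 0 + 1 + 0 + 1 + 2 + 0 + 2 + 0 + 1 + 1 + 2 = 11
distinct = 91 − 11 = 80

80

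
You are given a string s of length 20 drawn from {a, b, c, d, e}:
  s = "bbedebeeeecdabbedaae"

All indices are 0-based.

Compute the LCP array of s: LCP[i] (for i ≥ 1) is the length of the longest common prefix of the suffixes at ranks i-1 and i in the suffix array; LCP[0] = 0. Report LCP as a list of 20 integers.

[0, 1, 1, 0, 4, 1, 3, 2, 0, 0, 2, 1, 0, 1, 1, 1, 2, 1, 2, 3]

sorted suffixes:
  #0 SA[0]=17  'aae'
  #1 SA[1]=12  'abbedaae'
  #2 SA[2]=18  'ae'
  #3 SA[3]=13  'bbedaae'
  #4 SA[4]=0  'bbedebeeeecdabbedaae'
  #5 SA[5]=14  'bedaae'
  #6 SA[6]=1  'bedebeeeecdabbedaae'
  #7 SA[7]=5  'beeeecdabbedaae'
  #8 SA[8]=10  'cdabbedaae'
  #9 SA[9]=16  'daae'
  #10 SA[10]=11  'dabbedaae'
  #11 SA[11]=3  'debeeeecdabbedaae'
  #12 SA[12]=19  'e'
  #13 SA[13]=4  'ebeeeecdabbedaae'
  #14 SA[14]=9  'ecdabbedaae'
  #15 SA[15]=15  'edaae'
  #16 SA[16]=2  'edebeeeecdabbedaae'
  #17 SA[17]=8  'eecdabbedaae'
  #18 SA[18]=7  'eeecdabbedaae'
  #19 SA[19]=6  'eeeecdabbedaae'

SA = [17, 12, 18, 13, 0, 14, 1, 5, 10, 16, 11, 3, 19, 4, 9, 15, 2, 8, 7, 6]
i: (SA[i-1],SA[i]) lcp shared
  1: (17,12) 1 'a'
  2: (12,18) 1 'a'
  3: (18,13) 0 ''
  4: (13,0) 4 'bbed'
  5: (0,14) 1 'b'
  6: (14,1) 3 'bed'
  7: (1,5) 2 'be'
  8: (5,10) 0 ''
  9: (10,16) 0 ''
  10: (16,11) 2 'da'
  11: (11,3) 1 'd'
  12: (3,19) 0 ''
  13: (19,4) 1 'e'
  14: (4,9) 1 'e'
  15: (9,15) 1 'e'
  16: (15,2) 2 'ed'
  17: (2,8) 1 'e'
  18: (8,7) 2 'ee'
  19: (7,6) 3 'eee'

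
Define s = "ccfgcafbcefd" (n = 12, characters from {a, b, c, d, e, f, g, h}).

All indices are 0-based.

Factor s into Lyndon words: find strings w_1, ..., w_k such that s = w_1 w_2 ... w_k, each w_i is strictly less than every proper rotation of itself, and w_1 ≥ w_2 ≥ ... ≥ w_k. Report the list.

emit factor 1: 'ccfg' (i=0, period=4)
emit factor 2: 'c' (i=4, period=1)
emit factor 3: 'afbcefd' (i=5, period=7)

["ccfg", "c", "afbcefd"]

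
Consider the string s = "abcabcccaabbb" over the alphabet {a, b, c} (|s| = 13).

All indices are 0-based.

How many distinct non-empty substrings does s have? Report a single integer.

sorted suffixes:
  #0 SA[0]=8  'aabbb'
  #1 SA[1]=9  'abbb'
  #2 SA[2]=0  'abcabcccaabbb'
  #3 SA[3]=3  'abcccaabbb'
  #4 SA[4]=12  'b'
  #5 SA[5]=11  'bb'
  #6 SA[6]=10  'bbb'
  #7 SA[7]=1  'bcabcccaabbb'
  #8 SA[8]=4  'bcccaabbb'
  #9 SA[9]=7  'caabbb'
  #10 SA[10]=2  'cabcccaabbb'
  #11 SA[11]=6  'ccaabbb'
  #12 SA[12]=5  'cccaabbb'

SA = [8, 9, 0, 3, 12, 11, 10, 1, 4, 7, 2, 6, 5]
i: (SA[i-1],SA[i]) lcp shared
  1: (8,9) 1 'a'
  2: (9,0) 2 'ab'
  3: (0,3) 3 'abc'
  4: (3,12) 0 ''
  5: (12,11) 1 'b'
  6: (11,10) 2 'bb'
  7: (10,1) 1 'b'
  8: (1,4) 2 'bc'
  9: (4,7) 0 ''
  10: (7,2) 2 'ca'
  11: (2,6) 1 'c'
  12: (6,5) 2 'cc'

n(n+1)/2 = 13·14/2 = 91
Σ LCP = 0 + 1 + 2 + 3 + 0 + 1 + 2 + 1 + 2 + 0 + 2 + 1 + 2 = 17
distinct = 91 − 17 = 74

74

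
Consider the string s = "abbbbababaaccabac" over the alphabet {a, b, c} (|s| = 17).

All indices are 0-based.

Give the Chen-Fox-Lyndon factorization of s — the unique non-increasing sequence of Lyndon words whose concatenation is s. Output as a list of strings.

emit factor 1: 'abbbb' (i=0, period=5)
emit factor 2: 'ab' (i=5, period=2)
emit factor 3: 'ab' (i=7, period=2)
emit factor 4: 'aaccabac' (i=9, period=8)

["abbbb", "ab", "ab", "aaccabac"]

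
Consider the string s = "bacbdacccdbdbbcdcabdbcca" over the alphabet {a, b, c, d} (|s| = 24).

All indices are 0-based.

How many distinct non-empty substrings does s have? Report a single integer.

269

sorted suffixes:
  #0 SA[0]=23  'a'
  #1 SA[1]=17  'abdbcca'
  #2 SA[2]=1  'acbdacccdbdbbcdcabdbcca'
  #3 SA[3]=5  'acccdbdbbcdcabdbcca'
  #4 SA[4]=0  'bacbdacccdbdbbcdcabdbcca'
  #5 SA[5]=12  'bbcdcabdbcca'
  #6 SA[6]=20  'bcca'
  #7 SA[7]=13  'bcdcabdbcca'
  #8 SA[8]=3  'bdacccdbdbbcdcabdbcca'
  #9 SA[9]=10  'bdbbcdcabdbcca'
  #10 SA[10]=18  'bdbcca'
  #11 SA[11]=22  'ca'
  #12 SA[12]=16  'cabdbcca'
  #13 SA[13]=2  'cbdacccdbdbbcdcabdbcca'
  #14 SA[14]=21  'cca'
  #15 SA[15]=6  'cccdbdbbcdcabdbcca'
  #16 SA[16]=7  'ccdbdbbcdcabdbcca'
  #17 SA[17]=8  'cdbdbbcdcabdbcca'
  #18 SA[18]=14  'cdcabdbcca'
  #19 SA[19]=4  'dacccdbdbbcdcabdbcca'
  #20 SA[20]=11  'dbbcdcabdbcca'
  #21 SA[21]=19  'dbcca'
  #22 SA[22]=9  'dbdbbcdcabdbcca'
  #23 SA[23]=15  'dcabdbcca'

SA = [23, 17, 1, 5, 0, 12, 20, 13, 3, 10, 18, 22, 16, 2, 21, 6, 7, 8, 14, 4, 11, 19, 9, 15]
i: (SA[i-1],SA[i]) lcp shared
  1: (23,17) 1 'a'
  2: (17,1) 1 'a'
  3: (1,5) 2 'ac'
  4: (5,0) 0 ''
  5: (0,12) 1 'b'
  6: (12,20) 1 'b'
  7: (20,13) 2 'bc'
  8: (13,3) 1 'b'
  9: (3,10) 2 'bd'
  10: (10,18) 3 'bdb'
  11: (18,22) 0 ''
  12: (22,16) 2 'ca'
  13: (16,2) 1 'c'
  14: (2,21) 1 'c'
  15: (21,6) 2 'cc'
  16: (6,7) 2 'cc'
  17: (7,8) 1 'c'
  18: (8,14) 2 'cd'
  19: (14,4) 0 ''
  20: (4,11) 1 'd'
  21: (11,19) 2 'db'
  22: (19,9) 2 'db'
  23: (9,15) 1 'd'

n(n+1)/2 = 24·25/2 = 300
Σ LCP = 0 + 1 + 1 + 2 + 0 + 1 + 1 + 2 + 1 + 2 + 3 + 0 + 2 + 1 + 1 + 2 + 2 + 1 + 2 + 0 + 1 + 2 + 2 + 1 = 31
distinct = 300 − 31 = 269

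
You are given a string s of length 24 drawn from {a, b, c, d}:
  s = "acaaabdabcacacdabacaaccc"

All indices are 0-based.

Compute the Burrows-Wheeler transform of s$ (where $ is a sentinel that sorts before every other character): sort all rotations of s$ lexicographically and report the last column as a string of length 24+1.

ccacdda$bcacaaacaabacaacb

rank  rotation                   last
    0  $acaaabdabcacacdabacaaccc  c
    1  aaabdabcacacdabacaaccc$ac  c
    2  aabdabcacacdabacaaccc$aca  a
    3  aaccc$acaaabdabcacacdabac  c
    4  abacaaccc$acaaabdabcacacd  d
    5  abcacacdabacaaccc$acaaabd  d
    6  abdabcacacdabacaaccc$acaa  a
    7  acaaabdabcacacdabacaaccc$  $
    8  acaaccc$acaaabdabcacacdab  b
    9  acacdabacaaccc$acaaabdabc  c
   10  accc$acaaabdabcacacdabaca  a
   11  acdabacaaccc$acaaabdabcac  c
   12  bacaaccc$acaaabdabcacacda  a
   13  bcacacdabacaaccc$acaaabda  a
   14  bdabcacacdabacaaccc$acaaa  a
   15  c$acaaabdabcacacdabacaacc  c
   16  caaabdabcacacdabacaaccc$a  a
   17  caaccc$acaaabdabcacacdaba  a
   18  cacacdabacaaccc$acaaabdab  b
   19  cacdabacaaccc$acaaabdabca  a
   20  cc$acaaabdabcacacdabacaac  c
   21  ccc$acaaabdabcacacdabacaa  a
   22  cdabacaaccc$acaaabdabcaca  a
   23  dabacaaccc$acaaabdabcacac  c
   24  dabcacacdabacaaccc$acaaab  b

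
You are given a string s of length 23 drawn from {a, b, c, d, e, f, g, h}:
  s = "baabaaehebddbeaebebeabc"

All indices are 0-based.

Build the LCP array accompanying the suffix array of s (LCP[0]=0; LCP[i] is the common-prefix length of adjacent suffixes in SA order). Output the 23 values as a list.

sorted suffixes:
  #0 SA[0]=1  'aabaaehebddbeaebebeabc'
  #1 SA[1]=4  'aaehebddbeaebebeabc'
  #2 SA[2]=2  'abaaehebddbeaebebeabc'
  #3 SA[3]=20  'abc'
  #4 SA[4]=14  'aebebeabc'
  #5 SA[5]=5  'aehebddbeaebebeabc'
  #6 SA[6]=0  'baabaaehebddbeaebebeabc'
  #7 SA[7]=3  'baaehebddbeaebebeabc'
  #8 SA[8]=21  'bc'
  #9 SA[9]=9  'bddbeaebebeabc'
  #10 SA[10]=18  'beabc'
  #11 SA[11]=12  'beaebebeabc'
  #12 SA[12]=16  'bebeabc'
  #13 SA[13]=22  'c'
  #14 SA[14]=11  'dbeaebebeabc'
  #15 SA[15]=10  'ddbeaebebeabc'
  #16 SA[16]=19  'eabc'
  #17 SA[17]=13  'eaebebeabc'
  #18 SA[18]=8  'ebddbeaebebeabc'
  #19 SA[19]=17  'ebeabc'
  #20 SA[20]=15  'ebebeabc'
  #21 SA[21]=6  'ehebddbeaebebeabc'
  #22 SA[22]=7  'hebddbeaebebeabc'

SA = [1, 4, 2, 20, 14, 5, 0, 3, 21, 9, 18, 12, 16, 22, 11, 10, 19, 13, 8, 17, 15, 6, 7]
[i] adj suffixes → lcp
  [1] 1/4 → 2 ('aa')
  [2] 4/2 → 1 ('a')
  [3] 2/20 → 2 ('ab')
  [4] 20/14 → 1 ('a')
  [5] 14/5 → 2 ('ae')
  [6] 5/0 → 0 ('')
  [7] 0/3 → 3 ('baa')
  [8] 3/21 → 1 ('b')
  [9] 21/9 → 1 ('b')
  [10] 9/18 → 1 ('b')
  [11] 18/12 → 3 ('bea')
  [12] 12/16 → 2 ('be')
  [13] 16/22 → 0 ('')
  [14] 22/11 → 0 ('')
  [15] 11/10 → 1 ('d')
  [16] 10/19 → 0 ('')
  [17] 19/13 → 2 ('ea')
  [18] 13/8 → 1 ('e')
  [19] 8/17 → 2 ('eb')
  [20] 17/15 → 3 ('ebe')
  [21] 15/6 → 1 ('e')
  [22] 6/7 → 0 ('')

[0, 2, 1, 2, 1, 2, 0, 3, 1, 1, 1, 3, 2, 0, 0, 1, 0, 2, 1, 2, 3, 1, 0]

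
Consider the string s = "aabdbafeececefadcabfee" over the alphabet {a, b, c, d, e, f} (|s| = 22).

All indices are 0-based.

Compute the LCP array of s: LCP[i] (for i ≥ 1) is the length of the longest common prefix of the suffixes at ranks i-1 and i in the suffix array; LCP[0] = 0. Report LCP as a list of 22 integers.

[0, 1, 2, 1, 1, 0, 1, 1, 0, 1, 2, 0, 1, 0, 1, 3, 1, 2, 1, 0, 1, 3]

rank→(start, suffix):
  0 → (0, 'aabdbafeececefadcabfee')
  1 → (1, 'abdbafeececefadcabfee')
  2 → (17, 'abfee')
  3 → (14, 'adcabfee')
  4 → (5, 'afeececefadcabfee')
  5 → (4, 'bafeececefadcabfee')
  6 → (2, 'bdbafeececefadcabfee')
  7 → (18, 'bfee')
  8 → (16, 'cabfee')
  9 → (9, 'cecefadcabfee')
  10 → (11, 'cefadcabfee')
  11 → (3, 'dbafeececefadcabfee')
  12 → (15, 'dcabfee')
  13 → (21, 'e')
  14 → (8, 'ececefadcabfee')
  15 → (10, 'ecefadcabfee')
  16 → (20, 'ee')
  17 → (7, 'eececefadcabfee')
  18 → (12, 'efadcabfee')
  19 → (13, 'fadcabfee')
  20 → (19, 'fee')
  21 → (6, 'feececefadcabfee')

SA = [0, 1, 17, 14, 5, 4, 2, 18, 16, 9, 11, 3, 15, 21, 8, 10, 20, 7, 12, 13, 19, 6]
rank  pair      lcp
   1  s[0:],s[1:]  1  'a'
   2  s[1:],s[17:]  2  'ab'
   3  s[17:],s[14:]  1  'a'
   4  s[14:],s[5:]  1  'a'
   5  s[5:],s[4:]  0  ''
   6  s[4:],s[2:]  1  'b'
   7  s[2:],s[18:]  1  'b'
   8  s[18:],s[16:]  0  ''
   9  s[16:],s[9:]  1  'c'
  10  s[9:],s[11:]  2  'ce'
  11  s[11:],s[3:]  0  ''
  12  s[3:],s[15:]  1  'd'
  13  s[15:],s[21:]  0  ''
  14  s[21:],s[8:]  1  'e'
  15  s[8:],s[10:]  3  'ece'
  16  s[10:],s[20:]  1  'e'
  17  s[20:],s[7:]  2  'ee'
  18  s[7:],s[12:]  1  'e'
  19  s[12:],s[13:]  0  ''
  20  s[13:],s[19:]  1  'f'
  21  s[19:],s[6:]  3  'fee'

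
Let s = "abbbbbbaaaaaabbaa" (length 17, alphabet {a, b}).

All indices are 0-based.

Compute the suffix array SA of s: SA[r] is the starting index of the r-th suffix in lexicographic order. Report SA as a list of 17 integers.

rank | idx | suffix
   0 |  16 | a
   1 |  15 | aa
   2 |   7 | aaaaaabbaa
   3 |   8 | aaaaabbaa
   4 |   9 | aaaabbaa
   5 |  10 | aaabbaa
   6 |  11 | aabbaa
   7 |  12 | abbaa
   8 |   0 | abbbbbbaaaaaabbaa
   9 |  14 | baa
  10 |   6 | baaaaaabbaa
  11 |  13 | bbaa
  12 |   5 | bbaaaaaabbaa
  13 |   4 | bbbaaaaaabbaa
  14 |   3 | bbbbaaaaaabbaa
  15 |   2 | bbbbbaaaaaabbaa
  16 |   1 | bbbbbbaaaaaabbaa

[16, 15, 7, 8, 9, 10, 11, 12, 0, 14, 6, 13, 5, 4, 3, 2, 1]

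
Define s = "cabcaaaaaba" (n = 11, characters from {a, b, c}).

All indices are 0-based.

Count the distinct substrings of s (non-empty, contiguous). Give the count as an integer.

50

rank | idx | suffix
   0 |  10 | a
   1 |   4 | aaaaaba
   2 |   5 | aaaaba
   3 |   6 | aaaba
   4 |   7 | aaba
   5 |   8 | aba
   6 |   1 | abcaaaaaba
   7 |   9 | ba
   8 |   2 | bcaaaaaba
   9 |   3 | caaaaaba
  10 |   0 | cabcaaaaaba

SA = [10, 4, 5, 6, 7, 8, 1, 9, 2, 3, 0]
[i] adj suffixes → lcp
  [1] 10/4 → 1 ('a')
  [2] 4/5 → 4 ('aaaa')
  [3] 5/6 → 3 ('aaa')
  [4] 6/7 → 2 ('aa')
  [5] 7/8 → 1 ('a')
  [6] 8/1 → 2 ('ab')
  [7] 1/9 → 0 ('')
  [8] 9/2 → 1 ('b')
  [9] 2/3 → 0 ('')
  [10] 3/0 → 2 ('ca')

n(n+1)/2 = 11·12/2 = 66
Σ LCP = 0 + 1 + 4 + 3 + 2 + 1 + 2 + 0 + 1 + 0 + 2 = 16
distinct = 66 − 16 = 50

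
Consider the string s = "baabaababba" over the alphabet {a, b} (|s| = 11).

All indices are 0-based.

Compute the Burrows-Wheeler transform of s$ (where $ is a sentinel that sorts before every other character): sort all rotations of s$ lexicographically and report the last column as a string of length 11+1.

abbbaabb$aaa

rank  rotation      last
    0  $baabaababba  a
    1  a$baabaababb  b
    2  aabaababba$b  b
    3  aababba$baab  b
    4  abaababba$ba  a
    5  ababba$baaba  a
    6  abba$baabaab  b
    7  ba$baabaabab  b
    8  baabaababba$  $
    9  baababba$baa  a
   10  babba$baabaa  a
   11  bba$baabaaba  a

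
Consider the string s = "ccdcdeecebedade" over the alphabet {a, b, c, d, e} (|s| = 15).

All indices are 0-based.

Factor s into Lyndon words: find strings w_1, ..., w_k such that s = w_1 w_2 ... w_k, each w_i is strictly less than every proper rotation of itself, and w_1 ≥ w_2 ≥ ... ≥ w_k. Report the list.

emit factor 1: 'ccdcdeece' (i=0, period=9)
emit factor 2: 'bed' (i=9, period=3)
emit factor 3: 'ade' (i=12, period=3)

["ccdcdeece", "bed", "ade"]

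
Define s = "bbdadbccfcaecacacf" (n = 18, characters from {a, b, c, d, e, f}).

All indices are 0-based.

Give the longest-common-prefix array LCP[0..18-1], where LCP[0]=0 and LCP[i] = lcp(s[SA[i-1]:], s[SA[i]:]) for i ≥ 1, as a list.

[0, 2, 1, 1, 0, 1, 1, 0, 3, 2, 1, 1, 2, 0, 1, 0, 0, 1]

rank | idx | suffix
   0 |  13 | acacf
   1 |  15 | acf
   2 |   3 | adbccfcaecacacf
   3 |  10 | aecacacf
   4 |   0 | bbdadbccfcaecacacf
   5 |   5 | bccfcaecacacf
   6 |   1 | bdadbccfcaecacacf
   7 |  12 | cacacf
   8 |  14 | cacf
   9 |   9 | caecacacf
  10 |   6 | ccfcaecacacf
  11 |  16 | cf
  12 |   7 | cfcaecacacf
  13 |   2 | dadbccfcaecacacf
  14 |   4 | dbccfcaecacacf
  15 |  11 | ecacacf
  16 |  17 | f
  17 |   8 | fcaecacacf

SA = [13, 15, 3, 10, 0, 5, 1, 12, 14, 9, 6, 16, 7, 2, 4, 11, 17, 8]
[i] adj suffixes → lcp
  [1] 13/15 → 2 ('ac')
  [2] 15/3 → 1 ('a')
  [3] 3/10 → 1 ('a')
  [4] 10/0 → 0 ('')
  [5] 0/5 → 1 ('b')
  [6] 5/1 → 1 ('b')
  [7] 1/12 → 0 ('')
  [8] 12/14 → 3 ('cac')
  [9] 14/9 → 2 ('ca')
  [10] 9/6 → 1 ('c')
  [11] 6/16 → 1 ('c')
  [12] 16/7 → 2 ('cf')
  [13] 7/2 → 0 ('')
  [14] 2/4 → 1 ('d')
  [15] 4/11 → 0 ('')
  [16] 11/17 → 0 ('')
  [17] 17/8 → 1 ('f')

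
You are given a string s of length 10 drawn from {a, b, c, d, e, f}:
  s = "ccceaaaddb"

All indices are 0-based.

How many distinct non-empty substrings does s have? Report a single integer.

rank→(start, suffix):
  0 → (4, 'aaaddb')
  1 → (5, 'aaddb')
  2 → (6, 'addb')
  3 → (9, 'b')
  4 → (0, 'ccceaaaddb')
  5 → (1, 'cceaaaddb')
  6 → (2, 'ceaaaddb')
  7 → (8, 'db')
  8 → (7, 'ddb')
  9 → (3, 'eaaaddb')

SA = [4, 5, 6, 9, 0, 1, 2, 8, 7, 3]
rank  pair      lcp
   1  s[4:],s[5:]  2  'aa'
   2  s[5:],s[6:]  1  'a'
   3  s[6:],s[9:]  0  ''
   4  s[9:],s[0:]  0  ''
   5  s[0:],s[1:]  2  'cc'
   6  s[1:],s[2:]  1  'c'
   7  s[2:],s[8:]  0  ''
   8  s[8:],s[7:]  1  'd'
   9  s[7:],s[3:]  0  ''

n(n+1)/2 = 10·11/2 = 55
Σ LCP = 0 + 2 + 1 + 0 + 0 + 2 + 1 + 0 + 1 + 0 = 7
distinct = 55 − 7 = 48

48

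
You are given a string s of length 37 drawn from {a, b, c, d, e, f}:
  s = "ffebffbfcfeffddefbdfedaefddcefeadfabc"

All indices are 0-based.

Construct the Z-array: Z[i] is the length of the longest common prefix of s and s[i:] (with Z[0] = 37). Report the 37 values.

[37, 1, 0, 0, 2, 1, 0, 1, 0, 1, 0, 2, 1, 0, 0, 0, 1, 0, 0, 1, 0, 0, 0, 0, 1, 0, 0, 0, 0, 1, 0, 0, 0, 1, 0, 0, 0]

Z[0]=37
i=1: outside box; Z[1]=1 grow→box=[1,2)
i=2: outside box; Z[2]=0
i=3: outside box; Z[3]=0
i=4: outside box; Z[4]=2 grow→box=[4,6)
i=5: min(r-i=1, Z[1]=1)=1; Z[5]=1
i=6: outside box; Z[6]=0
i=7: outside box; Z[7]=1 grow→box=[7,8)
i=8: outside box; Z[8]=0
i=9: outside box; Z[9]=1 grow→box=[9,10)
i=10: outside box; Z[10]=0
i=11: outside box; Z[11]=2 grow→box=[11,13)
i=12: min(r-i=1, Z[1]=1)=1; Z[12]=1
i=13: outside box; Z[13]=0
i=14: outside box; Z[14]=0
i=15: outside box; Z[15]=0
i=16: outside box; Z[16]=1 grow→box=[16,17)
i=17: outside box; Z[17]=0
i=18: outside box; Z[18]=0
i=19: outside box; Z[19]=1 grow→box=[19,20)
i=20: outside box; Z[20]=0
i=21: outside box; Z[21]=0
i=22: outside box; Z[22]=0
i=23: outside box; Z[23]=0
i=24: outside box; Z[24]=1 grow→box=[24,25)
i=25: outside box; Z[25]=0
i=26: outside box; Z[26]=0
i=27: outside box; Z[27]=0
i=28: outside box; Z[28]=0
i=29: outside box; Z[29]=1 grow→box=[29,30)
i=30: outside box; Z[30]=0
i=31: outside box; Z[31]=0
i=32: outside box; Z[32]=0
i=33: outside box; Z[33]=1 grow→box=[33,34)
i=34: outside box; Z[34]=0
i=35: outside box; Z[35]=0
i=36: outside box; Z[36]=0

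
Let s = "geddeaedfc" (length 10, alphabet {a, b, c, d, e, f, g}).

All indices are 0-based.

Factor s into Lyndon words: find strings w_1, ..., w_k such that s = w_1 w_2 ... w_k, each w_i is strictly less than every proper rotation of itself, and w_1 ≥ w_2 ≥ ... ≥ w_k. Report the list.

emit factor 1: 'g' (i=0, period=1)
emit factor 2: 'e' (i=1, period=1)
emit factor 3: 'dde' (i=2, period=3)
emit factor 4: 'aedfc' (i=5, period=5)

["g", "e", "dde", "aedfc"]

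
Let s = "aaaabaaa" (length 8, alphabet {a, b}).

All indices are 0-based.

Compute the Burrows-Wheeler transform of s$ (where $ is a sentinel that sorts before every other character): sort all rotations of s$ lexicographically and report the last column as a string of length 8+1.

aaab$aaaa

rank  rotation   last
    0  $aaaabaaa  a
    1  a$aaaabaa  a
    2  aa$aaaaba  a
    3  aaa$aaaab  b
    4  aaaabaaa$  $
    5  aaabaaa$a  a
    6  aabaaa$aa  a
    7  abaaa$aaa  a
    8  baaa$aaaa  a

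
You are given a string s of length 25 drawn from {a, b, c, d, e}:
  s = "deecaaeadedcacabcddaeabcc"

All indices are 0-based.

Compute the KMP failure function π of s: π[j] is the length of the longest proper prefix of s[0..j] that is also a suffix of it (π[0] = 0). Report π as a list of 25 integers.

π[0] = 0
j=1 s[j]='e': π[1]=0 (border '')
j=2 s[j]='e': π[2]=0 (border '')
j=3 s[j]='c': π[3]=0 (border '')
j=4 s[j]='a': π[4]=0 (border '')
j=5 s[j]='a': π[5]=0 (border '')
j=6 s[j]='e': π[6]=0 (border '')
j=7 s[j]='a': π[7]=0 (border '')
j=8 s[j]='d': π[8]=1 (border 'd')
j=9 s[j]='e': π[9]=2 (border 'de')
j=10 s[j]='d': k: 2→0; π[10]=1 (border 'd')
j=11 s[j]='c': k: 1→0; π[11]=0 (border '')
j=12 s[j]='a': π[12]=0 (border '')
j=13 s[j]='c': π[13]=0 (border '')
j=14 s[j]='a': π[14]=0 (border '')
j=15 s[j]='b': π[15]=0 (border '')
j=16 s[j]='c': π[16]=0 (border '')
j=17 s[j]='d': π[17]=1 (border 'd')
j=18 s[j]='d': k: 1→0; π[18]=1 (border 'd')
j=19 s[j]='a': k: 1→0; π[19]=0 (border '')
j=20 s[j]='e': π[20]=0 (border '')
j=21 s[j]='a': π[21]=0 (border '')
j=22 s[j]='b': π[22]=0 (border '')
j=23 s[j]='c': π[23]=0 (border '')
j=24 s[j]='c': π[24]=0 (border '')

[0, 0, 0, 0, 0, 0, 0, 0, 1, 2, 1, 0, 0, 0, 0, 0, 0, 1, 1, 0, 0, 0, 0, 0, 0]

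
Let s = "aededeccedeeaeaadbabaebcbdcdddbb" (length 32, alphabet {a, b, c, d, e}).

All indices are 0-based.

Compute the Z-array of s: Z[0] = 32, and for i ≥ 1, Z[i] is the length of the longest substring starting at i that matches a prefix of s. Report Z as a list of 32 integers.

Z[0]=32
i=1: fresh scan; Z[1]=0
i=2: fresh scan; Z[2]=0
i=3: fresh scan; Z[3]=0
i=4: fresh scan; Z[4]=0
i=5: fresh scan; Z[5]=0
i=6: fresh scan; Z[6]=0
i=7: fresh scan; Z[7]=0
i=8: fresh scan; Z[8]=0
i=9: fresh scan; Z[9]=0
i=10: fresh scan; Z[10]=0
i=11: fresh scan; Z[11]=0
i=12: fresh scan; Z[12]=2 scan→box=[12,14)
i=13: min(r-i=1, Z[1]=0)=0; Z[13]=0
i=14: fresh scan; Z[14]=1 scan→box=[14,15)
i=15: fresh scan; Z[15]=1 scan→box=[15,16)
i=16: fresh scan; Z[16]=0
i=17: fresh scan; Z[17]=0
i=18: fresh scan; Z[18]=1 scan→box=[18,19)
i=19: fresh scan; Z[19]=0
i=20: fresh scan; Z[20]=2 scan→box=[20,22)
i=21: min(r-i=1, Z[1]=0)=0; Z[21]=0
i=22: fresh scan; Z[22]=0
i=23: fresh scan; Z[23]=0
i=24: fresh scan; Z[24]=0
i=25: fresh scan; Z[25]=0
i=26: fresh scan; Z[26]=0
i=27: fresh scan; Z[27]=0
i=28: fresh scan; Z[28]=0
i=29: fresh scan; Z[29]=0
i=30: fresh scan; Z[30]=0
i=31: fresh scan; Z[31]=0

[32, 0, 0, 0, 0, 0, 0, 0, 0, 0, 0, 0, 2, 0, 1, 1, 0, 0, 1, 0, 2, 0, 0, 0, 0, 0, 0, 0, 0, 0, 0, 0]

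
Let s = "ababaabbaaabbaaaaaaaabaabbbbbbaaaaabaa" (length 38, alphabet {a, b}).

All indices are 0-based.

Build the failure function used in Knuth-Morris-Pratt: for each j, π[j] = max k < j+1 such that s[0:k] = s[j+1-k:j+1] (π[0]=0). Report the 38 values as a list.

[0, 0, 1, 2, 3, 1, 2, 0, 1, 1, 1, 2, 0, 1, 1, 1, 1, 1, 1, 1, 1, 2, 3, 1, 2, 0, 0, 0, 0, 0, 1, 1, 1, 1, 1, 2, 3, 1]

π[0] = 0
j=1 s[j]='b': π[1]=0 (border '')
j=2 s[j]='a': π[2]=1 (border 'a')
j=3 s[j]='b': π[3]=2 (border 'ab')
j=4 s[j]='a': π[4]=3 (border 'aba')
j=5 s[j]='a': k: 3→1→0; π[5]=1 (border 'a')
j=6 s[j]='b': π[6]=2 (border 'ab')
j=7 s[j]='b': k: 2→0; π[7]=0 (border '')
j=8 s[j]='a': π[8]=1 (border 'a')
j=9 s[j]='a': k: 1→0; π[9]=1 (border 'a')
j=10 s[j]='a': k: 1→0; π[10]=1 (border 'a')
j=11 s[j]='b': π[11]=2 (border 'ab')
j=12 s[j]='b': k: 2→0; π[12]=0 (border '')
j=13 s[j]='a': π[13]=1 (border 'a')
j=14 s[j]='a': k: 1→0; π[14]=1 (border 'a')
j=15 s[j]='a': k: 1→0; π[15]=1 (border 'a')
j=16 s[j]='a': k: 1→0; π[16]=1 (border 'a')
j=17 s[j]='a': k: 1→0; π[17]=1 (border 'a')
j=18 s[j]='a': k: 1→0; π[18]=1 (border 'a')
j=19 s[j]='a': k: 1→0; π[19]=1 (border 'a')
j=20 s[j]='a': k: 1→0; π[20]=1 (border 'a')
j=21 s[j]='b': π[21]=2 (border 'ab')
j=22 s[j]='a': π[22]=3 (border 'aba')
j=23 s[j]='a': k: 3→1→0; π[23]=1 (border 'a')
j=24 s[j]='b': π[24]=2 (border 'ab')
j=25 s[j]='b': k: 2→0; π[25]=0 (border '')
j=26 s[j]='b': π[26]=0 (border '')
j=27 s[j]='b': π[27]=0 (border '')
j=28 s[j]='b': π[28]=0 (border '')
j=29 s[j]='b': π[29]=0 (border '')
j=30 s[j]='a': π[30]=1 (border 'a')
j=31 s[j]='a': k: 1→0; π[31]=1 (border 'a')
j=32 s[j]='a': k: 1→0; π[32]=1 (border 'a')
j=33 s[j]='a': k: 1→0; π[33]=1 (border 'a')
j=34 s[j]='a': k: 1→0; π[34]=1 (border 'a')
j=35 s[j]='b': π[35]=2 (border 'ab')
j=36 s[j]='a': π[36]=3 (border 'aba')
j=37 s[j]='a': k: 3→1→0; π[37]=1 (border 'a')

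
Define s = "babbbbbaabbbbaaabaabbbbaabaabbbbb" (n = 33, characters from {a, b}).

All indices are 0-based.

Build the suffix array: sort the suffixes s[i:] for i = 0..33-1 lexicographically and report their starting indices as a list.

rank→(start, suffix):
  0 → (13, 'aaabaabbbbaabaabbbbb')
  1 → (14, 'aabaabbbbaabaabbbbb')
  2 → (23, 'aabaabbbbb')
  3 → (7, 'aabbbbaaabaabbbbaabaabbbbb')
  4 → (17, 'aabbbbaabaabbbbb')
  5 → (26, 'aabbbbb')
  6 → (15, 'abaabbbbaabaabbbbb')
  7 → (24, 'abaabbbbb')
  8 → (8, 'abbbbaaabaabbbbaabaabbbbb')
  9 → (18, 'abbbbaabaabbbbb')
  10 → (27, 'abbbbb')
  11 → (1, 'abbbbbaabbbbaaabaabbbbaabaabbbbb')
  12 → (32, 'b')
  13 → (12, 'baaabaabbbbaabaabbbbb')
  14 → (22, 'baabaabbbbb')
  15 → (6, 'baabbbbaaabaabbbbaabaabbbbb')
  16 → (16, 'baabbbbaabaabbbbb')
  17 → (25, 'baabbbbb')
  18 → (0, 'babbbbbaabbbbaaabaabbbbaabaabbbbb')
  19 → (31, 'bb')
  20 → (11, 'bbaaabaabbbbaabaabbbbb')
  21 → (21, 'bbaabaabbbbb')
  22 → (5, 'bbaabbbbaaabaabbbbaabaabbbbb')
  23 → (30, 'bbb')
  24 → (10, 'bbbaaabaabbbbaabaabbbbb')
  25 → (20, 'bbbaabaabbbbb')
  26 → (4, 'bbbaabbbbaaabaabbbbaabaabbbbb')
  27 → (29, 'bbbb')
  28 → (9, 'bbbbaaabaabbbbaabaabbbbb')
  29 → (19, 'bbbbaabaabbbbb')
  30 → (3, 'bbbbaabbbbaaabaabbbbaabaabbbbb')
  31 → (28, 'bbbbb')
  32 → (2, 'bbbbbaabbbbaaabaabbbbaabaabbbbb')

[13, 14, 23, 7, 17, 26, 15, 24, 8, 18, 27, 1, 32, 12, 22, 6, 16, 25, 0, 31, 11, 21, 5, 30, 10, 20, 4, 29, 9, 19, 3, 28, 2]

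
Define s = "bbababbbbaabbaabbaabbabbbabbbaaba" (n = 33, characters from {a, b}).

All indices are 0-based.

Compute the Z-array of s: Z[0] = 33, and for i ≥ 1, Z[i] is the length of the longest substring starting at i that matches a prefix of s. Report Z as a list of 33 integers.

[33, 1, 0, 1, 0, 2, 2, 3, 1, 0, 0, 3, 1, 0, 0, 3, 1, 0, 0, 4, 1, 0, 2, 4, 1, 0, 2, 3, 1, 0, 0, 1, 0]

Z[0]=33
i=1: outside box; Z[1]=1 grow→box=[1,2)
i=2: outside box; Z[2]=0
i=3: outside box; Z[3]=1 grow→box=[3,4)
i=4: outside box; Z[4]=0
i=5: outside box; Z[5]=2 grow→box=[5,7)
i=6: min(r-i=1, Z[1]=1)=1; Z[6]=2 grow→box=[6,8)
i=7: min(r-i=1, Z[1]=1)=1; Z[7]=3 grow→box=[7,10)
i=8: min(r-i=2, Z[1]=1)=1; Z[8]=1
i=9: min(r-i=1, Z[2]=0)=0; Z[9]=0
i=10: outside box; Z[10]=0
i=11: outside box; Z[11]=3 grow→box=[11,14)
i=12: min(r-i=2, Z[1]=1)=1; Z[12]=1
i=13: min(r-i=1, Z[2]=0)=0; Z[13]=0
i=14: outside box; Z[14]=0
i=15: outside box; Z[15]=3 grow→box=[15,18)
i=16: min(r-i=2, Z[1]=1)=1; Z[16]=1
i=17: min(r-i=1, Z[2]=0)=0; Z[17]=0
i=18: outside box; Z[18]=0
i=19: outside box; Z[19]=4 grow→box=[19,23)
i=20: min(r-i=3, Z[1]=1)=1; Z[20]=1
i=21: min(r-i=2, Z[2]=0)=0; Z[21]=0
i=22: min(r-i=1, Z[3]=1)=1; Z[22]=2 grow→box=[22,24)
i=23: min(r-i=1, Z[1]=1)=1; Z[23]=4 grow→box=[23,27)
i=24: min(r-i=3, Z[1]=1)=1; Z[24]=1
i=25: min(r-i=2, Z[2]=0)=0; Z[25]=0
i=26: min(r-i=1, Z[3]=1)=1; Z[26]=2 grow→box=[26,28)
i=27: min(r-i=1, Z[1]=1)=1; Z[27]=3 grow→box=[27,30)
i=28: min(r-i=2, Z[1]=1)=1; Z[28]=1
i=29: min(r-i=1, Z[2]=0)=0; Z[29]=0
i=30: outside box; Z[30]=0
i=31: outside box; Z[31]=1 grow→box=[31,32)
i=32: outside box; Z[32]=0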